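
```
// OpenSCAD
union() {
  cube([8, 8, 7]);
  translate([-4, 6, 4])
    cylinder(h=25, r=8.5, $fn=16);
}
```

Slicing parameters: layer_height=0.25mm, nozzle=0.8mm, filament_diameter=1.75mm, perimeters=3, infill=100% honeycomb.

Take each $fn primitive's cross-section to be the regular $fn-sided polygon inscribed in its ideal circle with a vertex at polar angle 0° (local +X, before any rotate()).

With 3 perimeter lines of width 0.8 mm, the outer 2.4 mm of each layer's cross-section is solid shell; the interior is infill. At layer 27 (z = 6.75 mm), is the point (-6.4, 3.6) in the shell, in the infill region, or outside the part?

infill

At z = 6.75 mm: the cube (footprint 8×8) is included at this height; the r=8.5 cylinder at (-4, 6) gives a regular 16-gon of circumradius 8.5 (constant along its height); Taking the union: the regions partially overlap (shared area 30.25 mm²), so overlapping operands fuse into one piece — 1 connected region. Overall, the cross-section is a single solid region. The nearest boundary edge runs (-7.25, -1.85)→(-10.01, -0.01); distance from the point to it = 5.01 mm. The point is inside the cross-section and 5.01 mm from the nearest boundary — more than the 2.4 mm shell width (3 × 0.8), so it's in the infill interior.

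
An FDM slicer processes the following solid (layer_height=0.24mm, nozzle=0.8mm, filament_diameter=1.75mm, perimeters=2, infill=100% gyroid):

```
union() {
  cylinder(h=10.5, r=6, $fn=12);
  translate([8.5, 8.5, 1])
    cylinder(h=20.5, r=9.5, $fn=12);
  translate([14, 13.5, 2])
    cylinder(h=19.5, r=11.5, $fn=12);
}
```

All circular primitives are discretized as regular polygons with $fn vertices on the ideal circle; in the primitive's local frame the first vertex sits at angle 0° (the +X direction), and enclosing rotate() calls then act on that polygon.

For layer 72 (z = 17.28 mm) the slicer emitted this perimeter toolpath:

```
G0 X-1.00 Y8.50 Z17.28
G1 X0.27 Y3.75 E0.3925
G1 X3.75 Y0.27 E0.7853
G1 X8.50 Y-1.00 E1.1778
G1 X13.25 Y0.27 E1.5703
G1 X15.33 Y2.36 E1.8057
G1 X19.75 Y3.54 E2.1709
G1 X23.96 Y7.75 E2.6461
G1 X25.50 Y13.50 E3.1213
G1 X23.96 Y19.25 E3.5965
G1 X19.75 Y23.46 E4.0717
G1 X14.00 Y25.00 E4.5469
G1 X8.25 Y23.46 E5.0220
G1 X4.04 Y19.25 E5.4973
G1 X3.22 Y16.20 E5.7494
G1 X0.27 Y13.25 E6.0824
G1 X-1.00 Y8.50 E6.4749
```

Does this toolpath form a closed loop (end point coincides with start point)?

Start point (G0): (-1.00, 8.50). End point (last G1): the path returns to the start — closed.

yes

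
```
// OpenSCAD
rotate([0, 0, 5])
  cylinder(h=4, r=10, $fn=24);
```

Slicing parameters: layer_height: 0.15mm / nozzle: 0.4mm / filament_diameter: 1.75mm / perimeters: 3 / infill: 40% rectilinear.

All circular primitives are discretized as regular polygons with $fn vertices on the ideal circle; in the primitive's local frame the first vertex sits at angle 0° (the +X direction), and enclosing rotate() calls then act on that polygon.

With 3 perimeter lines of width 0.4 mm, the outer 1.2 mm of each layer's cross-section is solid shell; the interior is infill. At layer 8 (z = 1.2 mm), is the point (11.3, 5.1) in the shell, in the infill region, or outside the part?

outside

At z = 1.2 mm: the r=10 cylinder contributes a regular 24-gon of circumradius 10; (whole slice rotated 5° about Z — lengths, areas and connectivity unchanged). Overall, the cross-section is a single solid region. Undo the 5° rotation: the query point maps to (11.701, 4.096) in the un-rotated model frame. The nearest boundary edge runs (9.66, 2.59)→(8.66, 5.00); distance from the point to it = 2.46 mm. The point is not inside any of the regions above, so it lies outside the cross-section (2.46 mm from the nearest boundary).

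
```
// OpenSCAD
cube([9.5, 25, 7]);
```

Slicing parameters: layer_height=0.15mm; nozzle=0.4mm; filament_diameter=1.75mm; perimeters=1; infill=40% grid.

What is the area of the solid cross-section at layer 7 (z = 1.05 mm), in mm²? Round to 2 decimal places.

237.50 mm²

At z = 1.05 mm: the 9.5×25 cube contributes its full rectangle (area 237.50 mm²). Overall, the cross-section is a single solid region. Net area = 237.50 mm².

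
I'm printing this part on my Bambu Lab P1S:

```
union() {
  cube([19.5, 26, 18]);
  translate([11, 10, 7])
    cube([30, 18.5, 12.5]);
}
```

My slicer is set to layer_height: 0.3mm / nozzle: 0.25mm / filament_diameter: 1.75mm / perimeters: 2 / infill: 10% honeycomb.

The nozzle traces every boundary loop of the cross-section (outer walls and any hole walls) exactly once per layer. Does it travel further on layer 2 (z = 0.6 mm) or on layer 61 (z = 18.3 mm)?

Layer 2 (z = 0.6): the cube (footprint 19.5×26) is included at this height (perimeter 91.00 mm); the cube at (11, 10) is absent (z outside [7, 19.5]); Taking the union: only the 19.5×26 cube is present, so the union is just that shape — boundary = 91.00 mm. So its perimeter = 91.00 mm. Layer 61 (z = 18.3): the cube is absent (z outside [0, 18]); the cube at (11, 10) (footprint 30×18.5) is included at this height (perimeter 97.00 mm); Taking the union: only the 30×18.5 cube at (11, 10) is present, so the union is just that shape — boundary = 97.00 mm. So its perimeter = 97.00 mm. Layer 61 is larger (97.00 vs 91.00 mm).

layer 61 (z = 18.3 mm)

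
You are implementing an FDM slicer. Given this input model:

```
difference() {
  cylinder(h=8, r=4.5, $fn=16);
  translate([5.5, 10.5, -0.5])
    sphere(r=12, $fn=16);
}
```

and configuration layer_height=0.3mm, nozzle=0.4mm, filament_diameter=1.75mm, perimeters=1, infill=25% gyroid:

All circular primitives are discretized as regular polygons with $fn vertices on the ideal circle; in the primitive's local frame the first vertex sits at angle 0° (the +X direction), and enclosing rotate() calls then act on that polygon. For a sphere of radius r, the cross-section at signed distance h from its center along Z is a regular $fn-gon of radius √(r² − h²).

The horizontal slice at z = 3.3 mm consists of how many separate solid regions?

1

At z = 3.3 mm: the r=4.5 cylinder contributes a regular 16-gon of circumradius 4.5; the sphere at (5.5, 10.5): section is a regular 16-gon, circumradius = √(r²−h²) = √(12²−3.8²) = 11.382; After the difference (first − rest): starting from the r=4.5 cylinder, the r=12 sphere at (5.5, 10.5) partially overlaps it — only the 23.10 mm² overlap (of its 396.64 mm²) is removed, clipping the outline — 1 connected region. The result has 1 disconnected region.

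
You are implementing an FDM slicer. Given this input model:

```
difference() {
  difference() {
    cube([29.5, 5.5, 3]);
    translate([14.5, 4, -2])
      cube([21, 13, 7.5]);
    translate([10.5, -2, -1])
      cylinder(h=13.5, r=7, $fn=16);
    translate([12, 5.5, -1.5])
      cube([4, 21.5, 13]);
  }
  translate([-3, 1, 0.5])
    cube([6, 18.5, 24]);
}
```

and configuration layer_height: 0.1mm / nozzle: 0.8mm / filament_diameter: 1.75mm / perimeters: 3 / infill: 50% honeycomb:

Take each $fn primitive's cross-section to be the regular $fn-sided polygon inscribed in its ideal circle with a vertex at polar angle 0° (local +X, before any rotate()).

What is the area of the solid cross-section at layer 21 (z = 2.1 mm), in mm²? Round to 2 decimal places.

78.45 mm²

At z = 2.1 mm: the 29.5×5.5 cube contributes its full rectangle (area 162.25 mm²); the cube at (14.5, 4) is present — its section is the full 21×13 rectangle (area 273.00 mm²); the cylinder at (10.5, -2): section is a regular 16-gon, circumradius r=7 (area = (16/2)·7.000²·sin(360°/16) = 150.01 mm²); the cube at (12, 5.5) (footprint 4×21.5) is included at this height (area 86.00 mm²); Subtracting the remaining from the first: starting from the 29.5×5.5 cube (162.25 mm²), the 21×13 cube at (14.5, 4) partially overlaps it — only the 22.50 mm² overlap (of its 273.00 mm²) is removed, clipping the outline; the r=7 cylinder at (10.5, -2) partially overlaps it — only the 47.80 mm² overlap (of its 150.01 mm²) is removed, clipping the outline; the 4×21.5 cube at (12, 5.5) misses the remaining region (no effect) — area = 91.95 mm²; the cube at (-3, 1) (footprint 6×18.5) is included at this height (area 111.00 mm²); After the difference (first − rest): starting from the result so far (91.95 mm²), the 6×18.5 cube at (-3, 1) partially overlaps it — only the 13.50 mm² overlap (of its 111.00 mm²) is removed, clipping the outline — area = 78.45 mm². Overall, the cross-section is a single solid region. Net area = 78.45 mm².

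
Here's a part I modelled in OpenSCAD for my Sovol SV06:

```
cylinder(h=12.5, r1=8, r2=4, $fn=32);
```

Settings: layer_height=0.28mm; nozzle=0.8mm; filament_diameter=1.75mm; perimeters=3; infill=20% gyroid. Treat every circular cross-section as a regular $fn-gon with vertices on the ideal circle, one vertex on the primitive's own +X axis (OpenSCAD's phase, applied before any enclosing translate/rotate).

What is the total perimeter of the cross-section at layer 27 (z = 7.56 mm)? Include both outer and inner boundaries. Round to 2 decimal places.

35.01 mm

At z = 7.56 mm: the cone contributes a regular 32-gon of circumradius 5.581 (interpolated between r1=8 and r2=4 at t=0.605) (perimeter = 2·32·5.581·sin(180°/32) = 35.01 mm). Overall, the cross-section is a single solid region. Total boundary length (outer) = 35.01 mm.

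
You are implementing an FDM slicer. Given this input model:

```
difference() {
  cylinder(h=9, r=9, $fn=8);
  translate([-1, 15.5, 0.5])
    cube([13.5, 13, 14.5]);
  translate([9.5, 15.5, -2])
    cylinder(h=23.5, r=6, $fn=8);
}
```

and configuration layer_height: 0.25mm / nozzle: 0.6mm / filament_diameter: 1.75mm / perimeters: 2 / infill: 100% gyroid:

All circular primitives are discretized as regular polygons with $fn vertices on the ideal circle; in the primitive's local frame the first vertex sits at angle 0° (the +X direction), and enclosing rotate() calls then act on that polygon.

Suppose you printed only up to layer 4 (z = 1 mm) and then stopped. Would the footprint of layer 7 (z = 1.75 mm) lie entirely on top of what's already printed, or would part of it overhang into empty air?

Compare the two slices. At z = 1: the r=9 cylinder gives a regular 8-gon of circumradius 9 (constant along its height) (area = (8/2)·9.000²·sin(360°/8) = 229.10 mm²); the cube at (-1, 15.5) (footprint 13.5×13) is included at this height (area 175.50 mm²); the cylinder at (9.5, 15.5): section is a regular 8-gon, circumradius r=6 (area = (8/2)·6.000²·sin(360°/8) = 101.82 mm²); Subtracting the remaining from the first: starting from the r=9 cylinder (229.10 mm²), the 13.5×13 cube at (-1, 15.5) misses the remaining region (no effect); the r=6 cylinder at (9.5, 15.5) misses the remaining region (no effect) — area = 229.10 mm². At z = 1.75: the cylinder: section is a regular 8-gon, circumradius r=9 (area = (8/2)·9.000²·sin(360°/8) = 229.10 mm²); the 13.5×13 cube at (-1, 15.5) contributes its full rectangle (area 175.50 mm²); the r=6 cylinder at (9.5, 15.5) contributes a regular 8-gon of circumradius 6 (area = (8/2)·6.000²·sin(360°/8) = 101.82 mm²); Taking the first minus the rest: starting from the r=9 cylinder (229.10 mm²), the 13.5×13 cube at (-1, 15.5) misses the remaining region (no effect); the r=6 cylinder at (9.5, 15.5) misses the remaining region (no effect) — area = 229.10 mm². Checking containment: the cross-section at z = 1.75 is a subset of the cross-section at z = 1.

entirely on top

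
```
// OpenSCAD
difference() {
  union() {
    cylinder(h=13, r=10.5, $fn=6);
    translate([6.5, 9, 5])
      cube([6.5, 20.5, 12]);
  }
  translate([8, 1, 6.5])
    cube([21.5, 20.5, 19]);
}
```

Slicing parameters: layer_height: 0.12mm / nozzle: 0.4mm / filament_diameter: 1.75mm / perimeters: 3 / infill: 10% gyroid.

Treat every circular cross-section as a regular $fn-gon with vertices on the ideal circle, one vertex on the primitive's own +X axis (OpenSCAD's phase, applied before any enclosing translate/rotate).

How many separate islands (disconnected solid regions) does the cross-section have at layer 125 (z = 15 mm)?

1

At z = 15 mm: the cylinder does not reach this height (z outside [0, 13]); the cube at (6.5, 9) is present — its section is the full 6.5×20.5 rectangle; Merging all regions: only the 6.5×20.5 cube at (6.5, 9) is present, so the union is just that shape — 1 connected region; the cube at (8, 1) is present — its section is the full 21.5×20.5 rectangle; Subtracting the remaining from the first: starting from that combined region, the 21.5×20.5 cube at (8, 1) partially overlaps it — only the 62.50 mm² overlap (of its 440.75 mm²) is removed, clipping the outline — 1 connected region. Overall, the cross-section is a single solid region. Island count = 1.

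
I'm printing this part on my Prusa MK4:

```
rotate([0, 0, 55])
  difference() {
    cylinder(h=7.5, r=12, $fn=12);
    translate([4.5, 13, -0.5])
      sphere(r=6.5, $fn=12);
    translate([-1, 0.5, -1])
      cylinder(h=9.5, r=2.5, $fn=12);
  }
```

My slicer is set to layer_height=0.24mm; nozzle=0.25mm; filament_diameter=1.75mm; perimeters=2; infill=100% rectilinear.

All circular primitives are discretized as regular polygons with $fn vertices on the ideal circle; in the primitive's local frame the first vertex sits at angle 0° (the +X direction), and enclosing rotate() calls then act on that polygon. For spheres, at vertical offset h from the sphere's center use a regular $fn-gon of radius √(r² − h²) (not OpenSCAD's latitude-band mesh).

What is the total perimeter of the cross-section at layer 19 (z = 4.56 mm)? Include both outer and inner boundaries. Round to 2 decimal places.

At z = 4.56 mm: the cylinder: section is a regular 12-gon, circumradius r=12 (perimeter = 2·12·12.000·sin(180°/12) = 74.54 mm); the r=6.5 sphere at (4.5, 13) contributes a regular 12-gon of circumradius √(6.5²−5.06²) = 4.080 (perimeter = 2·12·4.080·sin(180°/12) = 25.34 mm); the r=2.5 cylinder at (-1, 0.5) contributes a regular 12-gon of circumradius 2.5 (perimeter = 2·12·2.500·sin(180°/12) = 15.53 mm); After the difference (first − rest): starting from the r=12 cylinder, the r=6.5 sphere at (4.5, 13) partially overlaps it — only the 8.53 mm² overlap (of its 49.94 mm²) is removed, clipping the outline; the r=2.5 cylinder at (-1, 0.5) lies wholly inside it (removes its full 18.75 mm² and its 15.53 mm outline becomes a hole wall) — boundary (outer + 1 inner loop) = 91.07 mm; (whole slice rotated 55° about Z — lengths, areas and connectivity unchanged). Overall, the cross-section is one region with 1 hole. Total boundary length (outer + inner) = 91.07 mm.

91.07 mm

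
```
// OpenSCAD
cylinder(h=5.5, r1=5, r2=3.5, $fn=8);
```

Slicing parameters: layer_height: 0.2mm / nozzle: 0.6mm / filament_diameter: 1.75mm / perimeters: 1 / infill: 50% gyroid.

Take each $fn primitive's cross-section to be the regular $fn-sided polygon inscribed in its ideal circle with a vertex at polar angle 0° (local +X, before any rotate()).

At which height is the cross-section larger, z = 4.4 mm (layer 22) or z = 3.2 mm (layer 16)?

layer 16 (z = 3.2 mm)

Layer 22 (z = 4.4): the cone contributes a regular 8-gon of circumradius 3.800 (interpolated between r1=5 and r2=3.5 at t=0.800) (area = (8/2)·3.800²·sin(360°/8) = 40.84 mm²). So its area = 40.84 mm². Layer 16 (z = 3.2): the cone contributes a regular 8-gon of circumradius 4.127 (interpolated between r1=5 and r2=3.5 at t=0.582) (area = (8/2)·4.127²·sin(360°/8) = 48.18 mm²). So its area = 48.18 mm². Layer 16 is larger (48.18 vs 40.84 mm²).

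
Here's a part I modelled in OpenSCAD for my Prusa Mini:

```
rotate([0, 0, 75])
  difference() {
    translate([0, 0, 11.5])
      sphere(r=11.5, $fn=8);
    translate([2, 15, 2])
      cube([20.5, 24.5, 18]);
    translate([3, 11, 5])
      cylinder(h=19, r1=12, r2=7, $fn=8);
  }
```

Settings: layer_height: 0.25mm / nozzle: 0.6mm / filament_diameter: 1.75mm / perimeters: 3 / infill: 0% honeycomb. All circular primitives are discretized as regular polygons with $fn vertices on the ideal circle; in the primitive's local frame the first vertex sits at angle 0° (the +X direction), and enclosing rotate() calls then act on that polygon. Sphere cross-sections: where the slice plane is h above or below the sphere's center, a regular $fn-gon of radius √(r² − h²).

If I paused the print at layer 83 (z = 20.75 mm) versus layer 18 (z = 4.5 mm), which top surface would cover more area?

layer 18 (z = 4.5 mm)

Layer 83 (z = 20.75): the r=11.5 sphere contributes a regular 8-gon of circumradius √(11.5²−9.25²) = 6.833 (area = (8/2)·6.833²·sin(360°/8) = 132.05 mm²); the cube at (2, 15) is absent (z outside [2, 20]); the cone at (3, 11) (r1=12→r2=7) has section circumradius 7.855 here — a regular 8-gon (area = (8/2)·7.855²·sin(360°/8) = 174.53 mm²); After the difference (first − rest): starting from the r=11.5 sphere (132.05 mm²), the cone at (3, 11) partially overlaps it — only the 14.14 mm² overlap (of its 174.53 mm²) is removed, clipping the outline — area = 117.91 mm²; (rotated 75° about Z; rotation is an isometry so areas/perimeters/island counts are preserved). So its area = 117.91 mm². Layer 18 (z = 4.5): the r=11.5 sphere contributes a regular 8-gon of circumradius √(11.5²−7²) = 9.124 (area = (8/2)·9.124²·sin(360°/8) = 235.47 mm²); the cube at (2, 15) is present — its section is the full 20.5×24.5 rectangle (area 502.25 mm²); the cone at (3, 11) is not intersected at this z (z outside [5, 24]); Taking the first minus the rest: starting from the r=11.5 sphere (235.47 mm²), the 20.5×24.5 cube at (2, 15) misses the remaining region (no effect) — area = 235.47 mm²; (whole slice rotated 75° about Z — lengths, areas and connectivity unchanged). So its area = 235.47 mm². Layer 18 is larger (235.47 vs 117.91 mm²).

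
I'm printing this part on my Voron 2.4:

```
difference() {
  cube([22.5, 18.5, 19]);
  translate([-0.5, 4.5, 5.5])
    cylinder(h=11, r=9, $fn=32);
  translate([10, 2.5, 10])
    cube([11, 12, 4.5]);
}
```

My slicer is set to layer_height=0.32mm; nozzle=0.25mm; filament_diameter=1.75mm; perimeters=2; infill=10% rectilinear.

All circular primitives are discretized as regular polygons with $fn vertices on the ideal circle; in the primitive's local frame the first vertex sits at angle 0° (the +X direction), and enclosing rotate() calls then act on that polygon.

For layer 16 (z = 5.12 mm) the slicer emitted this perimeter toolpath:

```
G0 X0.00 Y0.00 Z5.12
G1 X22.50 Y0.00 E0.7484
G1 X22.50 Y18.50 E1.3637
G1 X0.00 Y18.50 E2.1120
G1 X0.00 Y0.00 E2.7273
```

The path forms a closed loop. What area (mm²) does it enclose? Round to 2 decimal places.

416.25 mm²

Apply the shoelace formula to the sequence of (X, Y) vertices; enclosed area = 416.25 mm².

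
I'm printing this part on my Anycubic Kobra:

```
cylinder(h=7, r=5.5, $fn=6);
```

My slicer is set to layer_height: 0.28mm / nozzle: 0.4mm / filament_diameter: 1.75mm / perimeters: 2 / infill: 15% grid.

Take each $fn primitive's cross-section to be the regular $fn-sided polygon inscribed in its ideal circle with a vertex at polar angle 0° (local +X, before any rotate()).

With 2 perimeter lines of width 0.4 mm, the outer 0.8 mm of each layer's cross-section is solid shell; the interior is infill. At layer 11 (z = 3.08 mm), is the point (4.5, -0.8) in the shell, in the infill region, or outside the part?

shell

At z = 3.08 mm: the r=5.5 cylinder gives a regular 6-gon of circumradius 5.5 (constant along its height). Overall, the cross-section is a single solid region. The nearest boundary edge runs (2.75, -4.76)→(5.50, 0.00); distance from the point to it = 0.47 mm. The point is inside the cross-section, 0.47 mm from the nearest boundary — within the 0.8 mm shell band (2 × 0.4).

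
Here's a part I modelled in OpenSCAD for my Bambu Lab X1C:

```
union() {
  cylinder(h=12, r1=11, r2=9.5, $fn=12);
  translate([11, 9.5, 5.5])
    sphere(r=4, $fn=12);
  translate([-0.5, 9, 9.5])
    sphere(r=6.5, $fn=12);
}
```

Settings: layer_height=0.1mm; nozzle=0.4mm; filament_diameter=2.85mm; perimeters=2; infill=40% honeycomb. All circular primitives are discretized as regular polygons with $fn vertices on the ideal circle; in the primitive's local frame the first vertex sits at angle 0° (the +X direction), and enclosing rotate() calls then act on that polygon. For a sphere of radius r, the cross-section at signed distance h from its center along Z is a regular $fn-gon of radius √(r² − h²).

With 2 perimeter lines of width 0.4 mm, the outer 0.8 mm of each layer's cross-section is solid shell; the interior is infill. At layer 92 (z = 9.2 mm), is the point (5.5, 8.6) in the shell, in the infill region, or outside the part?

shell

At z = 9.2 mm: the cone (r1=11→r2=9.5) has section circumradius 9.850 here — a regular 12-gon; the r=4 sphere at (11, 9.5) contributes a regular 12-gon of circumradius √(4²−3.7²) = 1.520; the sphere at (-0.5, 9): section is a regular 12-gon, circumradius = √(r²−h²) = √(6.5²−0.3²) = 6.493; Merging all regions: the regions partially overlap (shared area 61.86 mm²), so overlapping operands fuse into one piece — 2 connected regions. Overall, the cross-section has 2 separate islands. The nearest boundary edge runs (5.99, 9.00)→(5.67, 7.79); distance from the point to it = 0.37 mm. (Shell/infill is judged within the island containing the point — the largest one.) The point is inside the cross-section, 0.37 mm from the nearest boundary — within the 0.8 mm shell band (2 × 0.4).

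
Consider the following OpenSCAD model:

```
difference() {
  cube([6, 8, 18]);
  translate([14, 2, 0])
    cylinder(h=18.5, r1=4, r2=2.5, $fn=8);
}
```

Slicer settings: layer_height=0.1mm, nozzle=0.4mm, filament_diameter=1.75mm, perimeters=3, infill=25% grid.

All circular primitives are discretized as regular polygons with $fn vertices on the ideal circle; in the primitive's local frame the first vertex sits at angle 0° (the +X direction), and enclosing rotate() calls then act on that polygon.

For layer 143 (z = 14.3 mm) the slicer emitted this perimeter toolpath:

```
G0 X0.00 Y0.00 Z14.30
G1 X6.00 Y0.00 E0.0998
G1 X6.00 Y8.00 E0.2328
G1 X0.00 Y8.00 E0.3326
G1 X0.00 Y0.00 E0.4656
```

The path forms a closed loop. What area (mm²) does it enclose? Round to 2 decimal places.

48.00 mm²

Apply the shoelace formula to the sequence of (X, Y) vertices; enclosed area = 48.00 mm².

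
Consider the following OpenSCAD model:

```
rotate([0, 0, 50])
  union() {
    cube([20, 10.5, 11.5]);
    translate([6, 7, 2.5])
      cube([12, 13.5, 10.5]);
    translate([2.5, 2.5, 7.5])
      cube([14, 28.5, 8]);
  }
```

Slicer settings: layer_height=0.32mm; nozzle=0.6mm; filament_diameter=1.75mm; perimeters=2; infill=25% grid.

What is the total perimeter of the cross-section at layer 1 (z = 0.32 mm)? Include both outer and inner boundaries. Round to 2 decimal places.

61.00 mm

At z = 0.32 mm: the 20×10.5 cube contributes its full rectangle (perimeter 61.00 mm); the cube at (6, 7) is not intersected at this z (z outside [2.5, 13]); the cube at (2.5, 2.5) does not reach this height (z outside [7.5, 15.5]); Taking the union: only the 20×10.5 cube is present, so the union is just that shape — boundary = 61.00 mm; (rotated 50° about Z; rotation is an isometry so areas/perimeters/island counts are preserved). Overall, the cross-section is a single solid region. Total boundary length (outer) = 61.00 mm.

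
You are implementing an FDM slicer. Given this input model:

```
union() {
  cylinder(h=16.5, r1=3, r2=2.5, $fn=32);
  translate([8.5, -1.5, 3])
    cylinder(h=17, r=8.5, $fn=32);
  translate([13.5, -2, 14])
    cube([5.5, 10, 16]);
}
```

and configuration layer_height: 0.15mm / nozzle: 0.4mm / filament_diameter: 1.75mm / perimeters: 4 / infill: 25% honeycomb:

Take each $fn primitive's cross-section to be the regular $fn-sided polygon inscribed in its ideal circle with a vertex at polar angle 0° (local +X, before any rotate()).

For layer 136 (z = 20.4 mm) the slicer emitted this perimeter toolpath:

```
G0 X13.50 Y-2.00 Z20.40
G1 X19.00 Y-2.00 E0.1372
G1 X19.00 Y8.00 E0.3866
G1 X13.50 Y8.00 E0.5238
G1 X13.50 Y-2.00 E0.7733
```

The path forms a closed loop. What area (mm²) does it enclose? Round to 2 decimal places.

55.00 mm²

Apply the shoelace formula to the sequence of (X, Y) vertices; enclosed area = 55.00 mm².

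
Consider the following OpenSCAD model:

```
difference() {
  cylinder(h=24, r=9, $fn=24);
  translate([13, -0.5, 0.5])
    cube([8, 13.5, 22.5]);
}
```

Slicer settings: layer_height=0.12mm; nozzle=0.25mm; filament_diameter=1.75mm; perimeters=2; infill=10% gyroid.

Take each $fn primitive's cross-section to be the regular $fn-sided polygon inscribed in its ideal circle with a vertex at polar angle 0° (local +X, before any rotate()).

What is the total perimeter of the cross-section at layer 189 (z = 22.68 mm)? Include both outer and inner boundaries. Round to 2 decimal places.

56.39 mm

At z = 22.68 mm: the cylinder: section is a regular 24-gon, circumradius r=9 (perimeter = 2·24·9.000·sin(180°/24) = 56.39 mm); the 8×13.5 cube at (13, -0.5) contributes its full rectangle (perimeter 43.00 mm); Taking the first minus the rest: starting from the r=9 cylinder, the 8×13.5 cube at (13, -0.5) misses the remaining region (no effect) — boundary = 56.39 mm. Overall, the cross-section is a single solid region. Total boundary length (outer) = 56.39 mm.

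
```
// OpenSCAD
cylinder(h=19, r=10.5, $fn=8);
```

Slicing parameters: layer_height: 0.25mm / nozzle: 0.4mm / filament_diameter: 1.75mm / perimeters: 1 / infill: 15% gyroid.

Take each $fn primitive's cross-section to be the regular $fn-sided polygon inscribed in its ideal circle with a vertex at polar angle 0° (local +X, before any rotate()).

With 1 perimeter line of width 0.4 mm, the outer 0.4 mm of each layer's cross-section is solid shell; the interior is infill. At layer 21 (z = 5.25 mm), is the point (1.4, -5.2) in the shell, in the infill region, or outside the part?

At z = 5.25 mm: the r=10.5 cylinder gives a regular 8-gon of circumradius 10.5 (constant along its height). Overall, the cross-section is a single solid region. The nearest boundary edge runs (-0.00, -10.50)→(7.42, -7.42); distance from the point to it = 4.36 mm. The point is inside the cross-section and 4.36 mm from the nearest boundary — more than the 0.4 mm shell width (1 × 0.4), so it's in the infill interior.

infill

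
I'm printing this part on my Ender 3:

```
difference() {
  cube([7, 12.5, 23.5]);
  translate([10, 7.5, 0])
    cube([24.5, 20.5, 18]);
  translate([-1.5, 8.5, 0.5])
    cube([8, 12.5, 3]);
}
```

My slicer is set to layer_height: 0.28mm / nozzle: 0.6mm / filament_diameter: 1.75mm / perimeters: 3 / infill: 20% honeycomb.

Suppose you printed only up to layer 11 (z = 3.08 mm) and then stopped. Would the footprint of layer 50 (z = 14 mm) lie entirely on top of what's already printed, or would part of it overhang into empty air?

part overhangs

Compare the two slices. At z = 3.08: the 7×12.5 cube contributes its full rectangle (area 87.50 mm²); the cube at (10, 7.5) is present — its section is the full 24.5×20.5 rectangle (area 502.25 mm²); the 8×12.5 cube at (-1.5, 8.5) contributes its full rectangle (area 100.00 mm²); Subtracting the remaining from the first: starting from the 7×12.5 cube (87.50 mm²), the 24.5×20.5 cube at (10, 7.5) misses the remaining region (no effect); the 8×12.5 cube at (-1.5, 8.5) partially overlaps it — only the 26.00 mm² overlap (of its 100.00 mm²) is removed, clipping the outline — area = 61.50 mm². At z = 14: the cube (footprint 7×12.5) is included at this height (area 87.50 mm²); the cube at (10, 7.5) (footprint 24.5×20.5) is included at this height (area 502.25 mm²); the cube at (-1.5, 8.5) is not intersected at this z (z outside [0.5, 3.5]); Subtracting the remaining from the first: starting from the 7×12.5 cube (87.50 mm²), the 24.5×20.5 cube at (10, 7.5) misses the remaining region (no effect) — area = 87.50 mm². Checking containment: at z = 14 the cross-section extends beyond the z = 3.08 cross-section by about 26.00 mm².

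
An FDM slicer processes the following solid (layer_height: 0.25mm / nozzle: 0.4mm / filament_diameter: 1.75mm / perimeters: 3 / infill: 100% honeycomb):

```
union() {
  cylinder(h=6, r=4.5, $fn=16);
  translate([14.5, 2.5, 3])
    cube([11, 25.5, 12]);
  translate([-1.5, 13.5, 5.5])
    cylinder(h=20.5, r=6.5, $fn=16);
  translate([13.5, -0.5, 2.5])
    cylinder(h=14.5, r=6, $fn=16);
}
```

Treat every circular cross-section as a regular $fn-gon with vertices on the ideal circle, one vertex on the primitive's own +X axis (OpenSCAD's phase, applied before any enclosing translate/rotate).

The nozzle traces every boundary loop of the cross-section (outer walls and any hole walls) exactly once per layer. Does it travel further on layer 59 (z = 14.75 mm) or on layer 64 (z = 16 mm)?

layer 59 (z = 14.75 mm)

Layer 59 (z = 14.75): the cylinder does not reach this height (z outside [0, 6]); the cube at (14.5, 2.5) (footprint 11×25.5) is included at this height (perimeter 73.00 mm); the r=6.5 cylinder at (-1.5, 13.5) gives a regular 16-gon of circumradius 6.5 (constant along its height) (perimeter = 2·16·6.500·sin(180°/16) = 40.58 mm); the r=6 cylinder at (13.5, -0.5) contributes a regular 16-gon of circumradius 6 (perimeter = 2·16·6.000·sin(180°/16) = 37.46 mm); Taking the union: the regions partially overlap (shared area 7.66 mm²), so the edge portions inside another operand are dropped and the merged outline is re-measured after clipping — boundary = 139.01 mm. So its perimeter = 139.01 mm. Layer 64 (z = 16): the cylinder does not reach this height (z outside [0, 6]); the cube at (14.5, 2.5) is not intersected at this z (z outside [3, 15]); the cylinder at (-1.5, 13.5): section is a regular 16-gon, circumradius r=6.5 (perimeter = 2·16·6.500·sin(180°/16) = 40.58 mm); the cylinder at (13.5, -0.5): section is a regular 16-gon, circumradius r=6 (perimeter = 2·16·6.000·sin(180°/16) = 37.46 mm); Taking the union: the 2 present regions are separate (no shared area or edge), so areas and boundary lengths simply add and each stays a separate island — boundary = 78.04 mm. So its perimeter = 78.04 mm. Layer 59 is larger (139.01 vs 78.04 mm).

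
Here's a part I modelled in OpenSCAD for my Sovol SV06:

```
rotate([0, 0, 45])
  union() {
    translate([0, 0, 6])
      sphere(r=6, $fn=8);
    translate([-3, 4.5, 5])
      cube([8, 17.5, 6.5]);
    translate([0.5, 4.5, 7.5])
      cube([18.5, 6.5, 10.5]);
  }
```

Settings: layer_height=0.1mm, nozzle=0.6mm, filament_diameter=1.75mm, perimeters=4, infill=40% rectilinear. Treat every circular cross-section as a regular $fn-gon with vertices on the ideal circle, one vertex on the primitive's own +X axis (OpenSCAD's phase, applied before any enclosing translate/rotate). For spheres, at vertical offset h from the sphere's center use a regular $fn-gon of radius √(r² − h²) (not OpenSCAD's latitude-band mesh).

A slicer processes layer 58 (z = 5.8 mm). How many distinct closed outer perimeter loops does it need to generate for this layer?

1

At z = 5.8 mm: the r=6 sphere contributes a regular 8-gon of circumradius √(6²−0.2²) = 5.997; the cube at (-3, 4.5) is present — its section is the full 8×17.5 rectangle; the cube at (0.5, 4.5) is not intersected at this z (z outside [7.5, 18]); Combining (union): the regions partially overlap (shared area 5.33 mm²), so overlapping operands fuse into one piece — 1 connected region; (whole slice rotated 45° about Z — lengths, areas and connectivity unchanged). The result has 1 disconnected region.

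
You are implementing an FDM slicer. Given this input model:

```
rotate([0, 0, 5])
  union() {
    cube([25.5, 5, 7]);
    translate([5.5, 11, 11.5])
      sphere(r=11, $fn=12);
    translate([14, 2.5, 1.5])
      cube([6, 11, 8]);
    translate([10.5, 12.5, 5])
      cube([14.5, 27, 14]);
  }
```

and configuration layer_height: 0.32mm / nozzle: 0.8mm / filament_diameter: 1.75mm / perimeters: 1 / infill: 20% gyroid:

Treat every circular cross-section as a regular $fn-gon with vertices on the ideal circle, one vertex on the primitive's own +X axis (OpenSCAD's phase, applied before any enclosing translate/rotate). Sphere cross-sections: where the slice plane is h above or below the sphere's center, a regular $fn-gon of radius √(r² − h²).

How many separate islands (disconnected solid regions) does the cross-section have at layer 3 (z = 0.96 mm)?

2

At z = 0.96 mm: the 25.5×5 cube contributes its full rectangle; the r=11 sphere at (5.5, 11) contributes a regular 12-gon of circumradius √(11²−10.54²) = 3.148; the cube at (14, 2.5) is absent (z outside [1.5, 9.5]); the cube at (10.5, 12.5) is absent (z outside [5, 19]); Taking the union: the 2 present regions are separate (no shared area or edge), so areas and boundary lengths simply add and each stays a separate island — 2 connected regions; (whole slice rotated 5° about Z — lengths, areas and connectivity unchanged). Overall, the cross-section has 2 separate islands. Island count = 2.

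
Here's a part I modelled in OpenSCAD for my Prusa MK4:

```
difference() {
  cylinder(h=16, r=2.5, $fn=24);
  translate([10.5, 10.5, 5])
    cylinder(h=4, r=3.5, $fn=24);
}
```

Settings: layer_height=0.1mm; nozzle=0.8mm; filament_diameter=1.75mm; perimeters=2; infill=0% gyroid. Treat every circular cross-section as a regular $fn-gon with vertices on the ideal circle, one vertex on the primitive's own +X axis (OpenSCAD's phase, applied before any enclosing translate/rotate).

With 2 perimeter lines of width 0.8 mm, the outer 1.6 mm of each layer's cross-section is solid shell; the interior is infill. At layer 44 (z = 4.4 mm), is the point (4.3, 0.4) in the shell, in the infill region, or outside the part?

outside

At z = 4.4 mm: the cylinder: section is a regular 24-gon, circumradius r=2.5; the cylinder at (10.5, 10.5) does not reach this height (z outside [5, 9]); Subtracting the remaining from the first: none of the subtracted shapes is present at this height, so the r=2.5 cylinder is unchanged — 1 connected region. Overall, the cross-section is a single solid region. The nearest boundary edge runs (2.50, 0.00)→(2.41, 0.65); distance from the point to it = 1.84 mm. The point is not inside any of the regions above, so it lies outside the cross-section (1.84 mm from the nearest boundary).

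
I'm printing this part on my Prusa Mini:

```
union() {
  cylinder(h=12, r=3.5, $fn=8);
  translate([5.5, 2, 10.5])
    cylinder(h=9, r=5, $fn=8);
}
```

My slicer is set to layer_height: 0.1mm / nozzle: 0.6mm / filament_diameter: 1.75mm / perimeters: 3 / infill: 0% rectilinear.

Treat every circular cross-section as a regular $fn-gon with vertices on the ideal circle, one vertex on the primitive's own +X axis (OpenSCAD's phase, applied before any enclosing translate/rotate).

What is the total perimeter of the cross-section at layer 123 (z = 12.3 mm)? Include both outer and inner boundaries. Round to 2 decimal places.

At z = 12.3 mm: the cylinder does not reach this height (z outside [0, 12]); the r=5 cylinder at (5.5, 2) contributes a regular 8-gon of circumradius 5 (perimeter = 2·8·5.000·sin(180°/8) = 30.61 mm); Merging all regions: only the r=5 cylinder at (5.5, 2) is present, so the union is just that shape — boundary = 30.61 mm. Overall, the cross-section is a single solid region. Total boundary length (outer) = 30.61 mm.

30.61 mm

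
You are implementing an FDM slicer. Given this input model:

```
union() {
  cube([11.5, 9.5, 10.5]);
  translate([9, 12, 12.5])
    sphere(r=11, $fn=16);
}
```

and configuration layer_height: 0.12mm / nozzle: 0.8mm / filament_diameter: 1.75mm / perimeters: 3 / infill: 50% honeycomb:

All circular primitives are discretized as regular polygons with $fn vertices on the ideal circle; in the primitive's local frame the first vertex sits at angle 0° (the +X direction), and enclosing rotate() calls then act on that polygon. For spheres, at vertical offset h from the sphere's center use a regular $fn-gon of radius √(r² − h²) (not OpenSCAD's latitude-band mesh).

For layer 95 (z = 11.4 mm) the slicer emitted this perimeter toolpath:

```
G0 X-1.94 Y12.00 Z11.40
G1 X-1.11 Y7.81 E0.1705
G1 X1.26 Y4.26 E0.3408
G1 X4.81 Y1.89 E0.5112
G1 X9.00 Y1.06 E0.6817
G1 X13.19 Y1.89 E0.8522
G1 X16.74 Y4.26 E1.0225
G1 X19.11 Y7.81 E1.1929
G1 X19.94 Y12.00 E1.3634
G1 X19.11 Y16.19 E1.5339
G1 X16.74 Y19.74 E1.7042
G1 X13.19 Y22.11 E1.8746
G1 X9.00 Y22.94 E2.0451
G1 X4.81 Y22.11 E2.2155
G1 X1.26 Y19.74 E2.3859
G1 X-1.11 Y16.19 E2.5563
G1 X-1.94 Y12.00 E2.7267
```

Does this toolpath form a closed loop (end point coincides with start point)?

yes

Start point (G0): (-1.94, 12.00). End point (last G1): the path returns to the start — closed.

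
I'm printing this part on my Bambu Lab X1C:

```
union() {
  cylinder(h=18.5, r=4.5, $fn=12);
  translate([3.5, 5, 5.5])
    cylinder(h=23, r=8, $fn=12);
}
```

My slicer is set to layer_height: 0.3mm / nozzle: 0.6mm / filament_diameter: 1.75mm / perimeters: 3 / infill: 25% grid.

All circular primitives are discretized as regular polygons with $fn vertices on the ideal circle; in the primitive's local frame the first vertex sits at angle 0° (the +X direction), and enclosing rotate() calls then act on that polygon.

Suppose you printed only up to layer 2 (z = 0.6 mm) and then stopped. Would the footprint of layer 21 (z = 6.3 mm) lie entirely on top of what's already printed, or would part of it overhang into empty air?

Compare the two slices. At z = 0.6: the cylinder: section is a regular 12-gon, circumradius r=4.5 (area = (12/2)·4.500²·sin(360°/12) = 60.75 mm²); the cylinder at (3.5, 5) is absent (z outside [5.5, 28.5]); Combining (union): only the r=4.5 cylinder is present, so the union is just that shape — area = 60.75 mm². At z = 6.3: the cylinder: section is a regular 12-gon, circumradius r=4.5 (area = (12/2)·4.500²·sin(360°/12) = 60.75 mm²); the r=8 cylinder at (3.5, 5) gives a regular 12-gon of circumradius 8 (constant along its height) (area = (12/2)·8.000²·sin(360°/12) = 192.00 mm²); Taking the union: the regions partially overlap — summed areas 252.75 mm² minus the doubly-counted overlap 41.66 mm² gives 211.09 mm² — area = 211.09 mm². Checking containment: at z = 6.3 the cross-section extends beyond the z = 0.6 cross-section by about 150.34 mm².

part overhangs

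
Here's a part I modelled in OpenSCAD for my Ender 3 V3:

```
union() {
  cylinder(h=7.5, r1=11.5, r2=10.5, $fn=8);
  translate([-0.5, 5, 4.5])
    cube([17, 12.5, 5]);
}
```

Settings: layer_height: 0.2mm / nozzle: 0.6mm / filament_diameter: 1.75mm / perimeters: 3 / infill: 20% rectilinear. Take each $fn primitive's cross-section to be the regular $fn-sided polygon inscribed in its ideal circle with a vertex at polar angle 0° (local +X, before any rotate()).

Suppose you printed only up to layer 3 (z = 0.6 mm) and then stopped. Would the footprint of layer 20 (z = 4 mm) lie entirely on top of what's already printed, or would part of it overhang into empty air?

Compare the two slices. At z = 0.6: the cone (r1=11.5→r2=10.5) has section circumradius 11.420 here — a regular 8-gon (area = (8/2)·11.420²·sin(360°/8) = 368.87 mm²); the cube at (-0.5, 5) is not intersected at this z (z outside [4.5, 9.5]); Combining (union): only the cone is present, so the union is just that shape — area = 368.87 mm². At z = 4: the cone contributes a regular 8-gon of circumradius 10.967 (interpolated between r1=11.5 and r2=10.5 at t=0.533) (area = (8/2)·10.967²·sin(360°/8) = 340.17 mm²); the cube at (-0.5, 5) does not reach this height (z outside [4.5, 9.5]); Taking the union: only the cone is present, so the union is just that shape — area = 340.17 mm². Checking containment: the cross-section at z = 4 is a subset of the cross-section at z = 0.6.

entirely on top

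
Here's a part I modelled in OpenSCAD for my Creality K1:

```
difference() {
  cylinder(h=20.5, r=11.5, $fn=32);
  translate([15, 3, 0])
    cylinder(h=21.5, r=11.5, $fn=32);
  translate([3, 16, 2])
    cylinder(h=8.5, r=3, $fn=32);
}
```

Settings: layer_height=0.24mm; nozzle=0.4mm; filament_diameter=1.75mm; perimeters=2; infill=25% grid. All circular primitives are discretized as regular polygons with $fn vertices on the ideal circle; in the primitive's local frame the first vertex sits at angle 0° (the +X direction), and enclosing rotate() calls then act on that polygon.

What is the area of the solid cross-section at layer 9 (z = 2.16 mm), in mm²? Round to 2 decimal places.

322.56 mm²

At z = 2.16 mm: the r=11.5 cylinder gives a regular 32-gon of circumradius 11.5 (constant along its height) (area = (32/2)·11.500²·sin(360°/32) = 412.81 mm²); the r=11.5 cylinder at (15, 3) contributes a regular 32-gon of circumradius 11.5 (area = (32/2)·11.500²·sin(360°/32) = 412.81 mm²); the r=3 cylinder at (3, 16) gives a regular 32-gon of circumradius 3 (constant along its height) (area = (32/2)·3.000²·sin(360°/32) = 28.09 mm²); Subtracting the remaining from the first: starting from the r=11.5 cylinder (412.81 mm²), the r=11.5 cylinder at (15, 3) partially overlaps it — only the 90.26 mm² overlap (of its 412.81 mm²) is removed, clipping the outline; the r=3 cylinder at (3, 16) misses the remaining region (no effect) — area = 322.56 mm². Overall, the cross-section is a single solid region. Net area = 322.56 mm².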